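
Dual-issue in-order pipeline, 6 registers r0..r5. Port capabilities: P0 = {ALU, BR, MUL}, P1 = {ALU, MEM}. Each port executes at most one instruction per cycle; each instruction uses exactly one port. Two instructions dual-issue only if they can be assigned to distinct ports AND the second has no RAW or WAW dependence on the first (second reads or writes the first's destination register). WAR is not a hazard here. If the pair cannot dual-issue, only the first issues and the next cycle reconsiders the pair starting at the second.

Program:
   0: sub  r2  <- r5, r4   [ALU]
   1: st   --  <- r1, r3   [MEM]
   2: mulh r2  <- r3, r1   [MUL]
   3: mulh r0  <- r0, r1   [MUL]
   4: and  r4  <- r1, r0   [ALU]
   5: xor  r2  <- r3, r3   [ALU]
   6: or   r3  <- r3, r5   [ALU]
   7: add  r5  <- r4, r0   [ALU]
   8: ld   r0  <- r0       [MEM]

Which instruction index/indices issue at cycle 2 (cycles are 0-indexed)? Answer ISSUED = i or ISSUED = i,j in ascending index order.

[0] i0/i1  sub/st  -- 2-wide
[1] i2  mulh  -- no-port MUL/MUL
[2] i3  mulh  -- RAW r0
[3] i4/i5  and/xor  -- 2-wide
[4] i6/i7  or/add  -- 2-wide
[5] i8  ld  -- tail

ISSUED = 3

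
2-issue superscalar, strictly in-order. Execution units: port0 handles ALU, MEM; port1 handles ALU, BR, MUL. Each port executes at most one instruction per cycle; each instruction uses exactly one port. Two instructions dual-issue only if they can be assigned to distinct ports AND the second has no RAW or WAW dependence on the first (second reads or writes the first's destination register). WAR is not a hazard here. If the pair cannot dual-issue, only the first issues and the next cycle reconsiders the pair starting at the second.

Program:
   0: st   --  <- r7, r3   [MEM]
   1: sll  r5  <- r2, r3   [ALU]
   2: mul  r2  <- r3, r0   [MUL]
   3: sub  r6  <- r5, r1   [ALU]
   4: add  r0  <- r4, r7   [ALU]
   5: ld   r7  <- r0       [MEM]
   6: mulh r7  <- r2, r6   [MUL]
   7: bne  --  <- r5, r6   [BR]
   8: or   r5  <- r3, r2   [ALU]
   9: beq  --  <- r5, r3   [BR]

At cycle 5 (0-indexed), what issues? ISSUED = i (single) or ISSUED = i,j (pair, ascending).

0. st+sll @i0&i1  | pair
1. mul+sub @i2&i3  | pair
2. add @i4  | RAW r0
3. ld @i5  | WAW r7
4. mulh @i6  | no-port MUL/BR
5. bne+or @i7&i8  | pair
6. beq @i9  | tail

ISSUED = 7,8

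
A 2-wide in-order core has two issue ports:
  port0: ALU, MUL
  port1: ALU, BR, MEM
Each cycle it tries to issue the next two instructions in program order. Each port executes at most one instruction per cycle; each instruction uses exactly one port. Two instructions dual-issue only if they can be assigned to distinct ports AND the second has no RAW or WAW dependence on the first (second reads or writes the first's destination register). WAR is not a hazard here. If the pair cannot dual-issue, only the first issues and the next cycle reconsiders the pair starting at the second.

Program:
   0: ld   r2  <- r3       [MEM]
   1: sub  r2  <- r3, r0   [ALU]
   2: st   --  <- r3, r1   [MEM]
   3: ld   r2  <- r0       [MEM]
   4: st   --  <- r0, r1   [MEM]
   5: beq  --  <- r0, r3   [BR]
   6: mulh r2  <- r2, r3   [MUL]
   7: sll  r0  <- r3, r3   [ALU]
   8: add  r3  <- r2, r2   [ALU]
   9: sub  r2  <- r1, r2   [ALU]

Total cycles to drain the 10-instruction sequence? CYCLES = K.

c0: i0 ld  WAW r2
c1: i1,i2 sub st  2-wide
c2: i3 ld  no-port MEM/MEM
c3: i4 st  no-port MEM/BR
c4: i5,i6 beq mulh  2-wide
c5: i7,i8 sll add  2-wide
c6: i9 sub  tail

CYCLES = 7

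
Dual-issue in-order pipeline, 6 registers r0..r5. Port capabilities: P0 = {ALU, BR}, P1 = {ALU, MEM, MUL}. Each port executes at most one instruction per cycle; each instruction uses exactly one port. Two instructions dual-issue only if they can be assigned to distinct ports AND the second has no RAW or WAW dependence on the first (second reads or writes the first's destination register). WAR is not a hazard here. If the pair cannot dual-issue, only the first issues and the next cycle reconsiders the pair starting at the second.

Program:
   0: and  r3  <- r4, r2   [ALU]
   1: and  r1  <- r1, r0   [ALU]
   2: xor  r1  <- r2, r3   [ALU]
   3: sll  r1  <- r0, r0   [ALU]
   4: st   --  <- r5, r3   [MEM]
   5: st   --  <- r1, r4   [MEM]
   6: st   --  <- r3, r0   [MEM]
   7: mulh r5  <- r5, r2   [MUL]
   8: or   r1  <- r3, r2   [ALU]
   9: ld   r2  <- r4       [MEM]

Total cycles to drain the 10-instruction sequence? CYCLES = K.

0. and.ALU;and.ALU @i0,i1  | pair
1. xor.ALU @i2  | WAW r1
2. sll.ALU;st.MEM @i3,i4  | pair
3. st.MEM @i5  | no-port MEM/MEM
4. st.MEM @i6  | no-port MEM/MUL
5. mulh.MUL;or.ALU @i7,i8  | pair
6. ld.MEM @i9  | tail

CYCLES = 7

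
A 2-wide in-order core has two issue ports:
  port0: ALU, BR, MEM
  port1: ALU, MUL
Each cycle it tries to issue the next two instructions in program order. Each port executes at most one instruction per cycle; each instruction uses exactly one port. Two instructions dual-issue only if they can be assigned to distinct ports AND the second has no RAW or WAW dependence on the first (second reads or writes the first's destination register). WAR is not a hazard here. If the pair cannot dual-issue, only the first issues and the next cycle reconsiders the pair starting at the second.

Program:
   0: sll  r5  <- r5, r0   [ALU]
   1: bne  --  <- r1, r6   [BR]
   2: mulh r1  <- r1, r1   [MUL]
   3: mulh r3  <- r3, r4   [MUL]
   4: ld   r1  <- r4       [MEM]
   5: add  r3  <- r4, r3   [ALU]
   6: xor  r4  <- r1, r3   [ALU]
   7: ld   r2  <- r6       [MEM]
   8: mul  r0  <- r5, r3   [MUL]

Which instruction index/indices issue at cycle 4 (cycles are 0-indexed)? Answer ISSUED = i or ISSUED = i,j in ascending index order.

ISSUED = 6,7

c0: i0+i1 sll;bne  pair
c1: i2 mulh  no-port MUL/MUL
c2: i3+i4 mulh;ld  pair
c3: i5 add  RAW r3
c4: i6+i7 xor;ld  pair
c5: i8 mul  tail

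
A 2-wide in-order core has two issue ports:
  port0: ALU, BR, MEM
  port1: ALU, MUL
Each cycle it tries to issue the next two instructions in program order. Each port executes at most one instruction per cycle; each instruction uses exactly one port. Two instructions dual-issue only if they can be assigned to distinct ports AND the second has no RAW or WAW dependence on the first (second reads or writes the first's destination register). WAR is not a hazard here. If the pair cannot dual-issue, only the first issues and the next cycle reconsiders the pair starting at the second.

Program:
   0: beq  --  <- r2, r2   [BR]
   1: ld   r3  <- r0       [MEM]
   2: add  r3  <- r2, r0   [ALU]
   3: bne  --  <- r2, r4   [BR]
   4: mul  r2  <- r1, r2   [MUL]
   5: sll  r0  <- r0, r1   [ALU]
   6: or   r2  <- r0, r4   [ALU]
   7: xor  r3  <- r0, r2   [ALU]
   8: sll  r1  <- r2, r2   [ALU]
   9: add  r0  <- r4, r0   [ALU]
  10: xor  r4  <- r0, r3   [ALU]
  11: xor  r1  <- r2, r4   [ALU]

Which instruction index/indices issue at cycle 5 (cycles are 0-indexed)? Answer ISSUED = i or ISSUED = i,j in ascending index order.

  cy0 -> i0 (beq) no-port BR/MEM
  cy1 -> i1 (ld) WAW r3
  cy2 -> i2,i3 (add bne) pair
  cy3 -> i4,i5 (mul sll) pair
  cy4 -> i6 (or) RAW r2
  cy5 -> i7,i8 (xor sll) pair
  cy6 -> i9 (add) RAW r0
  cy7 -> i10 (xor) RAW r4
  cy8 -> i11 (xor) tail

ISSUED = 7,8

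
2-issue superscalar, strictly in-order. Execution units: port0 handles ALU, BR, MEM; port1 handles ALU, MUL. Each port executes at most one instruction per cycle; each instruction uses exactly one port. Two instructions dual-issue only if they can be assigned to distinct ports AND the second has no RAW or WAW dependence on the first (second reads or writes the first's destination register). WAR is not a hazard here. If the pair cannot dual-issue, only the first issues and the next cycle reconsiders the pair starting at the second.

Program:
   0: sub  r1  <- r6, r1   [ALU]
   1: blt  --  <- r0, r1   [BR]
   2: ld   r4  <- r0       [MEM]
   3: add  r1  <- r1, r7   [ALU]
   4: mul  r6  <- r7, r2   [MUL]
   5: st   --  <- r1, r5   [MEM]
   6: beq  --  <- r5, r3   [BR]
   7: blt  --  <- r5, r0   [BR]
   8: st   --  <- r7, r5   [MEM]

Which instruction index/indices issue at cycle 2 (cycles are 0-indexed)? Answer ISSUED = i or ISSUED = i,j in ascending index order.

ISSUED = 2,3

c0: i0 sub  RAW r1
c1: i1 blt  no-port BR/MEM
c2: i2&i3 ld+add  pair
c3: i4&i5 mul+st  pair
c4: i6 beq  no-port BR/BR
c5: i7 blt  no-port BR/MEM
c6: i8 st  tail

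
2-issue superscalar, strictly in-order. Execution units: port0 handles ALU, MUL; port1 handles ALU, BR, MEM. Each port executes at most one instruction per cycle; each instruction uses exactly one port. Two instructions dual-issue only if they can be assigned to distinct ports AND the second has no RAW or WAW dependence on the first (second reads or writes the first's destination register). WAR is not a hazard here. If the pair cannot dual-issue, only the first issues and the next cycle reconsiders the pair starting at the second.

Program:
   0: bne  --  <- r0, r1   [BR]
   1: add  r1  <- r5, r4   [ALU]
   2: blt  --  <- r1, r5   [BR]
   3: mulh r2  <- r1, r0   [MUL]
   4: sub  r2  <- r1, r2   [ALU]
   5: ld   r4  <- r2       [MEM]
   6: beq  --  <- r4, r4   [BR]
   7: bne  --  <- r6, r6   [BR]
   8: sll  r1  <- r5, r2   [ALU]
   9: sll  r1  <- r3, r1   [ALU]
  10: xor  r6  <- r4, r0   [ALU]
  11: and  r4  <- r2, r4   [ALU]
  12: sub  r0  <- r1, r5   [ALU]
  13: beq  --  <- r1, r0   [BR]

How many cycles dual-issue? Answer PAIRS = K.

PAIRS = 5

t=0 i0+i1:bne.BR add.ALU ; pair
t=1 i2+i3:blt.BR mulh.MUL ; pair
t=2 i4:sub.ALU ; RAW r2
t=3 i5:ld.MEM ; no-port MEM/BR
t=4 i6:beq.BR ; no-port BR/BR
t=5 i7+i8:bne.BR sll.ALU ; pair
t=6 i9+i10:sll.ALU xor.ALU ; pair
t=7 i11+i12:and.ALU sub.ALU ; pair
t=8 i13:beq.BR ; tail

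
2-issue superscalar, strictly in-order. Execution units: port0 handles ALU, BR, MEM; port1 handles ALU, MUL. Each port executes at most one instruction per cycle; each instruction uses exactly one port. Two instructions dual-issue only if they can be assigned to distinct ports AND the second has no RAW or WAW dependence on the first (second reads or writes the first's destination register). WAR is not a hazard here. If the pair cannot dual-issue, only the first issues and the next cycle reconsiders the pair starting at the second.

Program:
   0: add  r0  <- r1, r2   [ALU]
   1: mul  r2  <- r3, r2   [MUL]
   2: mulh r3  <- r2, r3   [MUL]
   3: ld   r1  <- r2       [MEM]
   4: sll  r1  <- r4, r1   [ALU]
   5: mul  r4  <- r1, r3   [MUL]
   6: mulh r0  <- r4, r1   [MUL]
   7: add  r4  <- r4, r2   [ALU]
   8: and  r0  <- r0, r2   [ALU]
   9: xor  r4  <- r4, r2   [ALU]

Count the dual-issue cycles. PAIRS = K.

PAIRS = 4

t=0 i0/i1:add/mul ; dual
t=1 i2/i3:mulh/ld ; dual
t=2 i4:sll ; RAW r1
t=3 i5:mul ; no-port MUL/MUL
t=4 i6/i7:mulh/add ; dual
t=5 i8/i9:and/xor ; dual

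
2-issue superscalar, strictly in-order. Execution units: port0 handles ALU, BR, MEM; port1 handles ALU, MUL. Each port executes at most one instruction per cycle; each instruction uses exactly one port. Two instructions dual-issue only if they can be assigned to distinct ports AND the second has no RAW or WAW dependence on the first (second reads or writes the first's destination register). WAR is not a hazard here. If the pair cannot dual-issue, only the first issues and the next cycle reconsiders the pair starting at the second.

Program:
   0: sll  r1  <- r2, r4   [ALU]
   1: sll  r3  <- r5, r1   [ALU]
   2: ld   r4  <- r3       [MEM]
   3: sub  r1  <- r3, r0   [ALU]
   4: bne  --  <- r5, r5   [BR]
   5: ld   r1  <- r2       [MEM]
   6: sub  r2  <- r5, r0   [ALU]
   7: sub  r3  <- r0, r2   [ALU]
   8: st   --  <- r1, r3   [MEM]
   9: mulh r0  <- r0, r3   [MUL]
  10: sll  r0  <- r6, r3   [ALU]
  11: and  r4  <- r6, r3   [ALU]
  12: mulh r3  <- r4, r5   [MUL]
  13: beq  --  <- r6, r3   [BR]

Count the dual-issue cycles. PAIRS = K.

PAIRS = 4

#0 head=0: sll i0 RAW r1
#1 head=1: sll i1 RAW r3
#2 head=2: ld;sub i2/i3 2-wide
#3 head=4: bne i4 no-port BR/MEM
#4 head=5: ld;sub i5/i6 2-wide
#5 head=7: sub i7 RAW r3
#6 head=8: st;mulh i8/i9 2-wide
#7 head=10: sll;and i10/i11 2-wide
#8 head=12: mulh i12 RAW r3
#9 head=13: beq i13 tail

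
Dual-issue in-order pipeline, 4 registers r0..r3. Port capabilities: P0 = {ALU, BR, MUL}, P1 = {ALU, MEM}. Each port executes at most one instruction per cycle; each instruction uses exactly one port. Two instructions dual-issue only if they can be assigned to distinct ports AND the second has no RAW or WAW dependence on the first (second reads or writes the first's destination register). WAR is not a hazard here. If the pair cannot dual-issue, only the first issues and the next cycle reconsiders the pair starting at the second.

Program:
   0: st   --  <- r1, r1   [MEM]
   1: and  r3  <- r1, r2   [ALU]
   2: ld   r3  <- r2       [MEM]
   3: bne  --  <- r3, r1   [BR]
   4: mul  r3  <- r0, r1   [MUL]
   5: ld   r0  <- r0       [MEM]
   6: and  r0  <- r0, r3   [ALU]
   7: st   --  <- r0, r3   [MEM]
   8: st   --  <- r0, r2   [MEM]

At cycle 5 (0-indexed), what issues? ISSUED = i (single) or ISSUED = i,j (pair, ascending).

t=0 i0,i1:st;and ; dual
t=1 i2:ld ; RAW r3
t=2 i3:bne ; no-port BR/MUL
t=3 i4,i5:mul;ld ; dual
t=4 i6:and ; RAW r0
t=5 i7:st ; no-port MEM/MEM
t=6 i8:st ; tail

ISSUED = 7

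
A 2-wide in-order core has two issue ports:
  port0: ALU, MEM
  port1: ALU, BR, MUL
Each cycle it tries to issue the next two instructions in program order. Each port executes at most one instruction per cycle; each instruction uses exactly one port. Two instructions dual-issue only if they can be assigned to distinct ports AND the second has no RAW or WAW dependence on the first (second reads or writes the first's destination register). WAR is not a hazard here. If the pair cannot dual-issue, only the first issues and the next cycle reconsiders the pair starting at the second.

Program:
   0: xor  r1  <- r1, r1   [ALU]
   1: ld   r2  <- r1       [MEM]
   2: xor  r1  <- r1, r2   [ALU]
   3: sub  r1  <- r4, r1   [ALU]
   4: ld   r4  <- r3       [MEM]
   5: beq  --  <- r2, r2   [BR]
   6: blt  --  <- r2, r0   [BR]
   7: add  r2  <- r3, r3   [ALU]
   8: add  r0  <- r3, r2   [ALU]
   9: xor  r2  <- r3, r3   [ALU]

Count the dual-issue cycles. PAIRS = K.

c0: i0 xor  RAW r1
c1: i1 ld  RAW r2
c2: i2 xor  RAW+WAW r1
c3: i3+i4 sub+ld  2-wide
c4: i5 beq  no-port BR/BR
c5: i6+i7 blt+add  2-wide
c6: i8+i9 add+xor  2-wide

PAIRS = 3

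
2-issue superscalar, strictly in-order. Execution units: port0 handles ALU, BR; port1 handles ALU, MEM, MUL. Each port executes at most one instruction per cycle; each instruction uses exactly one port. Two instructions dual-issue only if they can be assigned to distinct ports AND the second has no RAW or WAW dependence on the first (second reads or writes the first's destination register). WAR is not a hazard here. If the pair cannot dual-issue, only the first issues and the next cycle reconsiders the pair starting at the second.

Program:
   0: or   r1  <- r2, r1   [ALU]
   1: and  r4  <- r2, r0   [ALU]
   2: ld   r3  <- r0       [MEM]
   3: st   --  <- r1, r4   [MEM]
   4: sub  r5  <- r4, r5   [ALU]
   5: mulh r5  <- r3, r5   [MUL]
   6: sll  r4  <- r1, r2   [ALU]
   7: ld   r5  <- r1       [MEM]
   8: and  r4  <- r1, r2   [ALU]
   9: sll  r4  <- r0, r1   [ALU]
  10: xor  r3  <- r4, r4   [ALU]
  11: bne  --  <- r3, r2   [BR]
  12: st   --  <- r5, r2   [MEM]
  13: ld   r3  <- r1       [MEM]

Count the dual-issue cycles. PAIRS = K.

PAIRS = 5

c0: i0+i1 or.ALU/and.ALU  2-wide
c1: i2 ld.MEM  no-port MEM/MEM
c2: i3+i4 st.MEM/sub.ALU  2-wide
c3: i5+i6 mulh.MUL/sll.ALU  2-wide
c4: i7+i8 ld.MEM/and.ALU  2-wide
c5: i9 sll.ALU  RAW r4
c6: i10 xor.ALU  RAW r3
c7: i11+i12 bne.BR/st.MEM  2-wide
c8: i13 ld.MEM  tail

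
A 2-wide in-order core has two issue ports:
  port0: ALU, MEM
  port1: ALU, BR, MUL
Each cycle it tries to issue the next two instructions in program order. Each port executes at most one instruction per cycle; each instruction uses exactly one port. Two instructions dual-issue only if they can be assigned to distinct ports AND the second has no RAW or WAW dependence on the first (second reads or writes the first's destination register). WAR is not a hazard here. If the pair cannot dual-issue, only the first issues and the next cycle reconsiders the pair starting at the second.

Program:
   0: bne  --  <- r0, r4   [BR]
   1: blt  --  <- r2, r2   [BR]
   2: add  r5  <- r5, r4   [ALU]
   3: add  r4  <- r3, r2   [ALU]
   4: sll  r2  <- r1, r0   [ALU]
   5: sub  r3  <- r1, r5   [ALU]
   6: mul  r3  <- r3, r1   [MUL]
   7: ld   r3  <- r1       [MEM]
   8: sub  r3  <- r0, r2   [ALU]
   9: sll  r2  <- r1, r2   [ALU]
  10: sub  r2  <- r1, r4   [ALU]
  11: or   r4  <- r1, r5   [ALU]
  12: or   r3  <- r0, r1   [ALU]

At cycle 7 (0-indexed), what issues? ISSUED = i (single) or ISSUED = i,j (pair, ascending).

[0] i0  bne  -- no-port BR/BR
[1] i1,i2  blt;add  -- dual
[2] i3,i4  add;sll  -- dual
[3] i5  sub  -- RAW+WAW r3
[4] i6  mul  -- WAW r3
[5] i7  ld  -- WAW r3
[6] i8,i9  sub;sll  -- dual
[7] i10,i11  sub;or  -- dual
[8] i12  or  -- tail

ISSUED = 10,11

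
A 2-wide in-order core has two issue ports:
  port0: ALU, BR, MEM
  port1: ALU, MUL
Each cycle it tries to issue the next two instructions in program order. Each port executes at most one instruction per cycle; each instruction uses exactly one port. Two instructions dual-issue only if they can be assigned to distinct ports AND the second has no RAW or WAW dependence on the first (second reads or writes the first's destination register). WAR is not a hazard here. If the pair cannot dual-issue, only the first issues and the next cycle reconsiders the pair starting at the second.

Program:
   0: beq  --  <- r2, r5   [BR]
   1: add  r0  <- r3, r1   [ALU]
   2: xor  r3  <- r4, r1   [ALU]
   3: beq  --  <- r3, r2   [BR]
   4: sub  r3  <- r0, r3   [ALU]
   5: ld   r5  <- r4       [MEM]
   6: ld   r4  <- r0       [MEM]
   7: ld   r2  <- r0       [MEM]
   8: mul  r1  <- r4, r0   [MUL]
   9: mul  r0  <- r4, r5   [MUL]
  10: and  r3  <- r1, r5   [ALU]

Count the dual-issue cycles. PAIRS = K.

PAIRS = 4

c0: i0,i1 beq add  2-wide
c1: i2 xor  RAW r3
c2: i3,i4 beq sub  2-wide
c3: i5 ld  no-port MEM/MEM
c4: i6 ld  no-port MEM/MEM
c5: i7,i8 ld mul  2-wide
c6: i9,i10 mul and  2-wide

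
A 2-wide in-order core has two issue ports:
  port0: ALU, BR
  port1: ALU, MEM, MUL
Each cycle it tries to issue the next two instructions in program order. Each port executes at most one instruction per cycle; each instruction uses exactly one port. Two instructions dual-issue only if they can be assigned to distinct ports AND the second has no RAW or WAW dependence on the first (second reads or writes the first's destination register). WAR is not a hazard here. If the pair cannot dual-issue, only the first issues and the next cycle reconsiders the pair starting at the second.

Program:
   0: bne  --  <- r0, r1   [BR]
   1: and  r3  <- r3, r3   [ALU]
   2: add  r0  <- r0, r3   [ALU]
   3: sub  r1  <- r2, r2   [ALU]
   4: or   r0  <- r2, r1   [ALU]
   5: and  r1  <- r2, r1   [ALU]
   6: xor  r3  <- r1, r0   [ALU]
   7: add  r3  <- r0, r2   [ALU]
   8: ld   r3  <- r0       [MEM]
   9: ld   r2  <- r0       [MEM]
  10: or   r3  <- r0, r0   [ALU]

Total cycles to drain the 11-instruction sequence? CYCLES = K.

CYCLES = 7

#0 head=0: bne;and i0+i1 pair
#1 head=2: add;sub i2+i3 pair
#2 head=4: or;and i4+i5 pair
#3 head=6: xor i6 WAW r3
#4 head=7: add i7 WAW r3
#5 head=8: ld i8 no-port MEM/MEM
#6 head=9: ld;or i9+i10 pair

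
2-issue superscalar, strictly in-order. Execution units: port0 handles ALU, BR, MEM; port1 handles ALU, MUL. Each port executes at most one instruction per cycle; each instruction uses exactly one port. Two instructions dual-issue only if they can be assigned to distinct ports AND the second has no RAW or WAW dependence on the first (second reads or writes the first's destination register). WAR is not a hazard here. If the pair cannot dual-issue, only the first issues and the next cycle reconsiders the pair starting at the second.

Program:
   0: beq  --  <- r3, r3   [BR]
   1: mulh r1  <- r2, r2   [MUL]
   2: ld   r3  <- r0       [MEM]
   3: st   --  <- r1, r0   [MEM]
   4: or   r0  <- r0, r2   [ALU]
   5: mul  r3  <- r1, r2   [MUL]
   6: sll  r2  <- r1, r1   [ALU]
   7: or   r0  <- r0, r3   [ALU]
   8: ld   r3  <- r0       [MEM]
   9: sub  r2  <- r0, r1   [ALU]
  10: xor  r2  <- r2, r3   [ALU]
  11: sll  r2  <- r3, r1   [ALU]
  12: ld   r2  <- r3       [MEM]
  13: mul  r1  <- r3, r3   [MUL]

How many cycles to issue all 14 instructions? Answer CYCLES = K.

CYCLES = 9

  cy0 -> i0,i1 (beq.BR+mulh.MUL) pair
  cy1 -> i2 (ld.MEM) no-port MEM/MEM
  cy2 -> i3,i4 (st.MEM+or.ALU) pair
  cy3 -> i5,i6 (mul.MUL+sll.ALU) pair
  cy4 -> i7 (or.ALU) RAW r0
  cy5 -> i8,i9 (ld.MEM+sub.ALU) pair
  cy6 -> i10 (xor.ALU) WAW r2
  cy7 -> i11 (sll.ALU) WAW r2
  cy8 -> i12,i13 (ld.MEM+mul.MUL) pair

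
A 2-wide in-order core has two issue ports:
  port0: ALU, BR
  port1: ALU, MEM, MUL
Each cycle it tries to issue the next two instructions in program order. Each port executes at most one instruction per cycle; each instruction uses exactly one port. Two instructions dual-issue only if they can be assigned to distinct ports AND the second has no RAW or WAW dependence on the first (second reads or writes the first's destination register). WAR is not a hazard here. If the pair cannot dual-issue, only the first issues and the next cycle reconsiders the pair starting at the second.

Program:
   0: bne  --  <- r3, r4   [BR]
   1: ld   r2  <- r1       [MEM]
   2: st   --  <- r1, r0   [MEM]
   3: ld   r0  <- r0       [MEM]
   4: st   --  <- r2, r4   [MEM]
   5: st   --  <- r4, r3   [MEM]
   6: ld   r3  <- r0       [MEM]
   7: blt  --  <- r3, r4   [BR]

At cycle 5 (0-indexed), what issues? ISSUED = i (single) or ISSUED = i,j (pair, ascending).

t=0 i0+i1:bne;ld ; pair
t=1 i2:st ; no-port MEM/MEM
t=2 i3:ld ; no-port MEM/MEM
t=3 i4:st ; no-port MEM/MEM
t=4 i5:st ; no-port MEM/MEM
t=5 i6:ld ; RAW r3
t=6 i7:blt ; tail

ISSUED = 6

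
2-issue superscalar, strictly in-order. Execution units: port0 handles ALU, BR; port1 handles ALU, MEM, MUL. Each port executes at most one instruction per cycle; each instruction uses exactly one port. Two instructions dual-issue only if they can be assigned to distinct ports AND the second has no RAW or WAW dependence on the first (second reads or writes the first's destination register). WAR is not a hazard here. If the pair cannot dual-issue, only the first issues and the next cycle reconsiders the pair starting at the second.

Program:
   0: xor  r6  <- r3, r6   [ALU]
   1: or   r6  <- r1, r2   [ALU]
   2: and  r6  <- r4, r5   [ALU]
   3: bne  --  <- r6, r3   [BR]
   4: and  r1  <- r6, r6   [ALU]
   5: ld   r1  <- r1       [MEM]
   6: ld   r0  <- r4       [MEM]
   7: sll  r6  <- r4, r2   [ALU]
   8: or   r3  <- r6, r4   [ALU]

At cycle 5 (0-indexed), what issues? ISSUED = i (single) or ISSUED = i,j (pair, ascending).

t=0 i0:xor ; WAW r6
t=1 i1:or ; WAW r6
t=2 i2:and ; RAW r6
t=3 i3&i4:bne;and ; pair
t=4 i5:ld ; no-port MEM/MEM
t=5 i6&i7:ld;sll ; pair
t=6 i8:or ; tail

ISSUED = 6,7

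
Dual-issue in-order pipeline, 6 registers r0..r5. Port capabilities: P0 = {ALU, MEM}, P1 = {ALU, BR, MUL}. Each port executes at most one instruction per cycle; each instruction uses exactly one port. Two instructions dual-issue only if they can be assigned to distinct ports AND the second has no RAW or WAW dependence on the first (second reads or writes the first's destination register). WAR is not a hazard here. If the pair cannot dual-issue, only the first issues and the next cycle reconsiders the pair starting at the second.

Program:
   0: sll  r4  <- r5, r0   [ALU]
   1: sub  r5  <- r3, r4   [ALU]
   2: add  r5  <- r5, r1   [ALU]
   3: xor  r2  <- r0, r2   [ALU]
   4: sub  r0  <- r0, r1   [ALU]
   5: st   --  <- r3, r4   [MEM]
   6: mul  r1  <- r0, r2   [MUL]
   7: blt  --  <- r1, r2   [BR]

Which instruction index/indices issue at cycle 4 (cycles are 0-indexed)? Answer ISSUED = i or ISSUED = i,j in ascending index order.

ISSUED = 6

[0] i0  sll.ALU  -- RAW r4
[1] i1  sub.ALU  -- RAW+WAW r5
[2] i2,i3  add.ALU xor.ALU  -- pair
[3] i4,i5  sub.ALU st.MEM  -- pair
[4] i6  mul.MUL  -- no-port MUL/BR
[5] i7  blt.BR  -- tail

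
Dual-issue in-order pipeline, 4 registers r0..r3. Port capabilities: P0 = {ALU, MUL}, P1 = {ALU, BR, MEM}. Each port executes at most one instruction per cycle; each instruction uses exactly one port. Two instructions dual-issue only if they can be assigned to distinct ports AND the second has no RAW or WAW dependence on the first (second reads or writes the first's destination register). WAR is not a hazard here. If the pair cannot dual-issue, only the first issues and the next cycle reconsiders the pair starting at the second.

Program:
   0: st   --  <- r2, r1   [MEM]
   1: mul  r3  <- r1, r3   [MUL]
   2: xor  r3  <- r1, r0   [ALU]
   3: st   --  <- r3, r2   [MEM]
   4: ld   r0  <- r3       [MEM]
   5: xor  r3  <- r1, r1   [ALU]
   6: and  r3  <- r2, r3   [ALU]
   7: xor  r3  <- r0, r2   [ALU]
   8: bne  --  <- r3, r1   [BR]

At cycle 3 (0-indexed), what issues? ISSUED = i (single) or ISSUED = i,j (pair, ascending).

  cy0 -> i0,i1 (st;mul) 2-wide
  cy1 -> i2 (xor) RAW r3
  cy2 -> i3 (st) no-port MEM/MEM
  cy3 -> i4,i5 (ld;xor) 2-wide
  cy4 -> i6 (and) WAW r3
  cy5 -> i7 (xor) RAW r3
  cy6 -> i8 (bne) tail

ISSUED = 4,5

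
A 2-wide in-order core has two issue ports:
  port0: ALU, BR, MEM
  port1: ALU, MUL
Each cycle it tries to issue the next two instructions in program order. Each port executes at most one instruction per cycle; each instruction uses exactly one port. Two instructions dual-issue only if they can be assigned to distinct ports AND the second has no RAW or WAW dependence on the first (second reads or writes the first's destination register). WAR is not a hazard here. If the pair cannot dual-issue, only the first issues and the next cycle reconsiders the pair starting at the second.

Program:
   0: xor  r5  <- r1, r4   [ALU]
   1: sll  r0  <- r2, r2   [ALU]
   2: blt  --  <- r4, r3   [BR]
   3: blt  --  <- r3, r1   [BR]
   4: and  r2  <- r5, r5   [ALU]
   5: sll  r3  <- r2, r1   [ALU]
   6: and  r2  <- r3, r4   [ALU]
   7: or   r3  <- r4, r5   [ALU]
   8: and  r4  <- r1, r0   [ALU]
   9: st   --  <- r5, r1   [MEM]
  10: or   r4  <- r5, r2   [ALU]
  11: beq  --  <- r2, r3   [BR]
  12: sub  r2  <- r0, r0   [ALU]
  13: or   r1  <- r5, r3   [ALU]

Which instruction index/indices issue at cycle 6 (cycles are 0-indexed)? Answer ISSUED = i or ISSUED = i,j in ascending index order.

t=0 i0+i1:xor.ALU/sll.ALU ; pair
t=1 i2:blt.BR ; no-port BR/BR
t=2 i3+i4:blt.BR/and.ALU ; pair
t=3 i5:sll.ALU ; RAW r3
t=4 i6+i7:and.ALU/or.ALU ; pair
t=5 i8+i9:and.ALU/st.MEM ; pair
t=6 i10+i11:or.ALU/beq.BR ; pair
t=7 i12+i13:sub.ALU/or.ALU ; pair

ISSUED = 10,11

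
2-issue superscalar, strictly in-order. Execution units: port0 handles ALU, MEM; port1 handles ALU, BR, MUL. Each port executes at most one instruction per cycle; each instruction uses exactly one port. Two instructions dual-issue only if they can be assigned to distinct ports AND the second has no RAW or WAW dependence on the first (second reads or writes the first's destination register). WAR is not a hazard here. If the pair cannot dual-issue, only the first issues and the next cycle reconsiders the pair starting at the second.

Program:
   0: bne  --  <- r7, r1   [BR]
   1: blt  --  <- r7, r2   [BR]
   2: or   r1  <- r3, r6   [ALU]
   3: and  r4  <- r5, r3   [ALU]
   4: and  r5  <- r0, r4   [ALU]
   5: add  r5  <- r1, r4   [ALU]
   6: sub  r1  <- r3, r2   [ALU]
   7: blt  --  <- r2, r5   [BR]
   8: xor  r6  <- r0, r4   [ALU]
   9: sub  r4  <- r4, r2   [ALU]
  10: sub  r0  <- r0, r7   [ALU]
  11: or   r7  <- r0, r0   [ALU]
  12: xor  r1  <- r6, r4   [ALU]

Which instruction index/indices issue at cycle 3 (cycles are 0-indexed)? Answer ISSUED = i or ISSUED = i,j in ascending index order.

  cy0 -> i0 (bne) no-port BR/BR
  cy1 -> i1/i2 (blt or) 2-wide
  cy2 -> i3 (and) RAW r4
  cy3 -> i4 (and) WAW r5
  cy4 -> i5/i6 (add sub) 2-wide
  cy5 -> i7/i8 (blt xor) 2-wide
  cy6 -> i9/i10 (sub sub) 2-wide
  cy7 -> i11/i12 (or xor) 2-wide

ISSUED = 4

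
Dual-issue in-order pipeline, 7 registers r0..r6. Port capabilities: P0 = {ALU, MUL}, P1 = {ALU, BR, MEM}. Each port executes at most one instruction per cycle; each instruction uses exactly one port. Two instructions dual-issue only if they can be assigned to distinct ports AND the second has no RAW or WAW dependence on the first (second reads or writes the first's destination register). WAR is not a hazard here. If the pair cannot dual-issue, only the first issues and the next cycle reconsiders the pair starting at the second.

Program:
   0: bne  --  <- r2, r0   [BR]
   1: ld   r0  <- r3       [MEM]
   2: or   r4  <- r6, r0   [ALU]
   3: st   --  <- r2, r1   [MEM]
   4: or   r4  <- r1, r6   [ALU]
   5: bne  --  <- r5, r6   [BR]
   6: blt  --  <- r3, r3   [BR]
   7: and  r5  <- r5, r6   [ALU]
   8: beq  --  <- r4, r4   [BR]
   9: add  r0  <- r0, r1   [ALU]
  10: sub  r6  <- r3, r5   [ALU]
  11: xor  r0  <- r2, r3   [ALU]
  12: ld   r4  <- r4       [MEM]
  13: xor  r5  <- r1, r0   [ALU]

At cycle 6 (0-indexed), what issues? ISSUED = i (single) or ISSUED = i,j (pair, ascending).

#0 head=0: bne i0 no-port BR/MEM
#1 head=1: ld i1 RAW r0
#2 head=2: or/st i2,i3 dual
#3 head=4: or/bne i4,i5 dual
#4 head=6: blt/and i6,i7 dual
#5 head=8: beq/add i8,i9 dual
#6 head=10: sub/xor i10,i11 dual
#7 head=12: ld/xor i12,i13 dual

ISSUED = 10,11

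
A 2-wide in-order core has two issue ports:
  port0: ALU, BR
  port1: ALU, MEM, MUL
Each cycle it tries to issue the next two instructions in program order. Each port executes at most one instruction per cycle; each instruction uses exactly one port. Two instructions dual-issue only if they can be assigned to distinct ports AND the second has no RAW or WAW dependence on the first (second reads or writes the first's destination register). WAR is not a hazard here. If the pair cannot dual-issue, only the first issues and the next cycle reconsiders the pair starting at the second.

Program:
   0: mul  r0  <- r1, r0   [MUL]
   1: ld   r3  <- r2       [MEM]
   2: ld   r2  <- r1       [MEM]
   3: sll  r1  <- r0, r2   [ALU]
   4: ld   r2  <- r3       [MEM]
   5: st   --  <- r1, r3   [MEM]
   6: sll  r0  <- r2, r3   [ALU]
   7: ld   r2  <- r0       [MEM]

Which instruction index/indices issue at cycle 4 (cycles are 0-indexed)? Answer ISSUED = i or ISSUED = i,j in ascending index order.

0. mul @i0  | no-port MUL/MEM
1. ld @i1  | no-port MEM/MEM
2. ld @i2  | RAW r2
3. sll+ld @i3+i4  | dual
4. st+sll @i5+i6  | dual
5. ld @i7  | tail

ISSUED = 5,6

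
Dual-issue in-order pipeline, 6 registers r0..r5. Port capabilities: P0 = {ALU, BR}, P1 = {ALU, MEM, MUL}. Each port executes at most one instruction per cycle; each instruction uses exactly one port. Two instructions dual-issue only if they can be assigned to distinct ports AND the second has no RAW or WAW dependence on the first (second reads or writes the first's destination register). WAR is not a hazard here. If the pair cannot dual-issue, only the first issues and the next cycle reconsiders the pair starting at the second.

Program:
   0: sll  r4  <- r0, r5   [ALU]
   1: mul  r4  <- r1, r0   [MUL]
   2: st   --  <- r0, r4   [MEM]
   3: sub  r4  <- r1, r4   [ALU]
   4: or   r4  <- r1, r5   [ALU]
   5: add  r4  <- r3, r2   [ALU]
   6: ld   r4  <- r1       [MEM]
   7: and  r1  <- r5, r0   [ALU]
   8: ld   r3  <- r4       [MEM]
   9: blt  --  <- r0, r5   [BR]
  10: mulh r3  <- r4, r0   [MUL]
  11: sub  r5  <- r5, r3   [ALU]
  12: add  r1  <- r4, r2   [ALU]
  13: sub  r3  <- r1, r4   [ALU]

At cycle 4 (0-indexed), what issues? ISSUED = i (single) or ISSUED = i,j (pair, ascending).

0. sll @i0  | WAW r4
1. mul @i1  | no-port MUL/MEM
2. st;sub @i2/i3  | pair
3. or @i4  | WAW r4
4. add @i5  | WAW r4
5. ld;and @i6/i7  | pair
6. ld;blt @i8/i9  | pair
7. mulh @i10  | RAW r3
8. sub;add @i11/i12  | pair
9. sub @i13  | tail

ISSUED = 5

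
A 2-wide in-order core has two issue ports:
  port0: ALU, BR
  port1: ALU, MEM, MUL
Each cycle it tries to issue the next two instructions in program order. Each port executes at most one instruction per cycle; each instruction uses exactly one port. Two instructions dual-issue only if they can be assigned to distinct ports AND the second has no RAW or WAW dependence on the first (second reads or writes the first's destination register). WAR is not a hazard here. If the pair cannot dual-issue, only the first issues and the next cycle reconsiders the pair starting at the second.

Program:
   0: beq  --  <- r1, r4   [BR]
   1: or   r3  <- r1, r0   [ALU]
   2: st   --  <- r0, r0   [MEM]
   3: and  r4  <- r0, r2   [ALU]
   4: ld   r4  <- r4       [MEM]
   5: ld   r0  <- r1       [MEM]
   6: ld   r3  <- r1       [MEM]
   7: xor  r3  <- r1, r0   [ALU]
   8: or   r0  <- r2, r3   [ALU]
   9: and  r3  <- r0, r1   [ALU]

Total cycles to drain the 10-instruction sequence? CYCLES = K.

  cy0 -> i0/i1 (beq.BR/or.ALU) dual
  cy1 -> i2/i3 (st.MEM/and.ALU) dual
  cy2 -> i4 (ld.MEM) no-port MEM/MEM
  cy3 -> i5 (ld.MEM) no-port MEM/MEM
  cy4 -> i6 (ld.MEM) WAW r3
  cy5 -> i7 (xor.ALU) RAW r3
  cy6 -> i8 (or.ALU) RAW r0
  cy7 -> i9 (and.ALU) tail

CYCLES = 8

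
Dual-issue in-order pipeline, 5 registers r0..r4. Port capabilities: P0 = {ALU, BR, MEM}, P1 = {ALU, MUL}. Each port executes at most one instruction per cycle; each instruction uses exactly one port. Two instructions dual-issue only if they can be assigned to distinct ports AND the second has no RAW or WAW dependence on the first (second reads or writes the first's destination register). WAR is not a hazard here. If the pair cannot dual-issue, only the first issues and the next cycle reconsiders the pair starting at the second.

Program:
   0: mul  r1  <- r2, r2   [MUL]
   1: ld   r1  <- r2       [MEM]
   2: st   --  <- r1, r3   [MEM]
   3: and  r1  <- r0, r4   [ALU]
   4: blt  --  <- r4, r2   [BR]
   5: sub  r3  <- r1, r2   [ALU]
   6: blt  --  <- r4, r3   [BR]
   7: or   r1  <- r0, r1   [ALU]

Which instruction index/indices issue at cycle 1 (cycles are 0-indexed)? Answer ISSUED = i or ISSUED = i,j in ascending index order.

#0 head=0: mul.MUL i0 WAW r1
#1 head=1: ld.MEM i1 no-port MEM/MEM
#2 head=2: st.MEM and.ALU i2&i3 pair
#3 head=4: blt.BR sub.ALU i4&i5 pair
#4 head=6: blt.BR or.ALU i6&i7 pair

ISSUED = 1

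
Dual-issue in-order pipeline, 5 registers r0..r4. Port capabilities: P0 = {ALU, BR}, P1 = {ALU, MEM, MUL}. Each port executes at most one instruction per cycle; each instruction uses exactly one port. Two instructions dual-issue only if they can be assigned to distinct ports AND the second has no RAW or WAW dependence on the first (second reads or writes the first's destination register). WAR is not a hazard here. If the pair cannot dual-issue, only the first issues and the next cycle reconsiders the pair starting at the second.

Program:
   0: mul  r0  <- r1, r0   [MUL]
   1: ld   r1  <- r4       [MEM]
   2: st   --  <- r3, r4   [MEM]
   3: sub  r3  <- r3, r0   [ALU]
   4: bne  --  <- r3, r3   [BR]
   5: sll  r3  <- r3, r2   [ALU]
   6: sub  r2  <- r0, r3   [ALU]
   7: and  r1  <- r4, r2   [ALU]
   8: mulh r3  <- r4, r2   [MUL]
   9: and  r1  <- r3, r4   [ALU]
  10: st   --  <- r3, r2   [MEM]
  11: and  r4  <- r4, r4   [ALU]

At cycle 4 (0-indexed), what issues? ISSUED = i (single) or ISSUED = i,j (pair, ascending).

ISSUED = 6

  cy0 -> i0 (mul.MUL) no-port MUL/MEM
  cy1 -> i1 (ld.MEM) no-port MEM/MEM
  cy2 -> i2&i3 (st.MEM sub.ALU) dual
  cy3 -> i4&i5 (bne.BR sll.ALU) dual
  cy4 -> i6 (sub.ALU) RAW r2
  cy5 -> i7&i8 (and.ALU mulh.MUL) dual
  cy6 -> i9&i10 (and.ALU st.MEM) dual
  cy7 -> i11 (and.ALU) tail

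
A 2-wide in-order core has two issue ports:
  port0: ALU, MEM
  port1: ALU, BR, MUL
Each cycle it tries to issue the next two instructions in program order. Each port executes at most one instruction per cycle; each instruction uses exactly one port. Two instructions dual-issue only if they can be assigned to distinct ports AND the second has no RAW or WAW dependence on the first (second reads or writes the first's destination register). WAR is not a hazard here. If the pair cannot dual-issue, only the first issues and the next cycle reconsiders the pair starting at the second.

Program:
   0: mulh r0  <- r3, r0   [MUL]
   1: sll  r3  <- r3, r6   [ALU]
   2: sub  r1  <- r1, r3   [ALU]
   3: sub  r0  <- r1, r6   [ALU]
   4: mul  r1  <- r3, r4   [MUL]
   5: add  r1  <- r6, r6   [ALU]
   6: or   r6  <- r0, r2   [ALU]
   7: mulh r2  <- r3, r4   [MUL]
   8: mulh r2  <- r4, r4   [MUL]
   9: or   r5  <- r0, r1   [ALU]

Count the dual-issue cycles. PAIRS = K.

PAIRS = 4

  cy0 -> i0,i1 (mulh/sll) 2-wide
  cy1 -> i2 (sub) RAW r1
  cy2 -> i3,i4 (sub/mul) 2-wide
  cy3 -> i5,i6 (add/or) 2-wide
  cy4 -> i7 (mulh) no-port MUL/MUL
  cy5 -> i8,i9 (mulh/or) 2-wide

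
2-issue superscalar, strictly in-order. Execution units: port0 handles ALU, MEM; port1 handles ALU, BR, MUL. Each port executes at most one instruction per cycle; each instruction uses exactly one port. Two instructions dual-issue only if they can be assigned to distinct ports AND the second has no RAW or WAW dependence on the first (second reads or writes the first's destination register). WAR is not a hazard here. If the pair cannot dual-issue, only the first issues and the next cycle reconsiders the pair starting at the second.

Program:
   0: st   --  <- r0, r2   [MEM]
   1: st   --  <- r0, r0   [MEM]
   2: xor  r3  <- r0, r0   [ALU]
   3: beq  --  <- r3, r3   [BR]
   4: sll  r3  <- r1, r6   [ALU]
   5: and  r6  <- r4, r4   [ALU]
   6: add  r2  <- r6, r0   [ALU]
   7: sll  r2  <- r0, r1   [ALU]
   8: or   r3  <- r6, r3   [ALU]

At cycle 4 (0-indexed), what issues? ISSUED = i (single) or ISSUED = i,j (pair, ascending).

#0 head=0: st i0 no-port MEM/MEM
#1 head=1: st/xor i1,i2 dual
#2 head=3: beq/sll i3,i4 dual
#3 head=5: and i5 RAW r6
#4 head=6: add i6 WAW r2
#5 head=7: sll/or i7,i8 dual

ISSUED = 6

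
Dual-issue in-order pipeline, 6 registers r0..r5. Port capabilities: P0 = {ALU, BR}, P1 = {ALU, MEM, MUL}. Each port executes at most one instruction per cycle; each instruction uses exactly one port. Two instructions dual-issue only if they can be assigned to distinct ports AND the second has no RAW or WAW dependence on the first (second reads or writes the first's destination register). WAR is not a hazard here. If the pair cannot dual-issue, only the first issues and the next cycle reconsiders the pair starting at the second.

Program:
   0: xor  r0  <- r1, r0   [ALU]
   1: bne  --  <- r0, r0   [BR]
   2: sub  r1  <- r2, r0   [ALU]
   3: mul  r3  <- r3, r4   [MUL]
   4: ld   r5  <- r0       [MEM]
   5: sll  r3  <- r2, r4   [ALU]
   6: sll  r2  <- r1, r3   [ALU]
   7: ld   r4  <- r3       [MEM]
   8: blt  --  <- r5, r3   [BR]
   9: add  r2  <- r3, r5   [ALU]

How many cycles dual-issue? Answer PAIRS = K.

PAIRS = 4

  cy0 -> i0 (xor) RAW r0
  cy1 -> i1/i2 (bne;sub) dual
  cy2 -> i3 (mul) no-port MUL/MEM
  cy3 -> i4/i5 (ld;sll) dual
  cy4 -> i6/i7 (sll;ld) dual
  cy5 -> i8/i9 (blt;add) dual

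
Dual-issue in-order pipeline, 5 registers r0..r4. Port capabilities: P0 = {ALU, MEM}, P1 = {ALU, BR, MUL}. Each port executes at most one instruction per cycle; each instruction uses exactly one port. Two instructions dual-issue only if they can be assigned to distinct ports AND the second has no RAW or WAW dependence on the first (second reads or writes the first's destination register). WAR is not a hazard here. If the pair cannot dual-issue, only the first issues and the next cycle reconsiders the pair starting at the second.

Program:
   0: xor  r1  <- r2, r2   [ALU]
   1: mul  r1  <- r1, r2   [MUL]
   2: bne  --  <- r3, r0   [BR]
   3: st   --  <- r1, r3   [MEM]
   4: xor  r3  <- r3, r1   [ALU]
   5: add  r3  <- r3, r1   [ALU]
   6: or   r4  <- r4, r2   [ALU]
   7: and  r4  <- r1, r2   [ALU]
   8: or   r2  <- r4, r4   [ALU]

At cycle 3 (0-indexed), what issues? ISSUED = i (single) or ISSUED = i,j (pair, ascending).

0. xor.ALU @i0  | RAW+WAW r1
1. mul.MUL @i1  | no-port MUL/BR
2. bne.BR/st.MEM @i2,i3  | dual
3. xor.ALU @i4  | RAW+WAW r3
4. add.ALU/or.ALU @i5,i6  | dual
5. and.ALU @i7  | RAW r4
6. or.ALU @i8  | tail

ISSUED = 4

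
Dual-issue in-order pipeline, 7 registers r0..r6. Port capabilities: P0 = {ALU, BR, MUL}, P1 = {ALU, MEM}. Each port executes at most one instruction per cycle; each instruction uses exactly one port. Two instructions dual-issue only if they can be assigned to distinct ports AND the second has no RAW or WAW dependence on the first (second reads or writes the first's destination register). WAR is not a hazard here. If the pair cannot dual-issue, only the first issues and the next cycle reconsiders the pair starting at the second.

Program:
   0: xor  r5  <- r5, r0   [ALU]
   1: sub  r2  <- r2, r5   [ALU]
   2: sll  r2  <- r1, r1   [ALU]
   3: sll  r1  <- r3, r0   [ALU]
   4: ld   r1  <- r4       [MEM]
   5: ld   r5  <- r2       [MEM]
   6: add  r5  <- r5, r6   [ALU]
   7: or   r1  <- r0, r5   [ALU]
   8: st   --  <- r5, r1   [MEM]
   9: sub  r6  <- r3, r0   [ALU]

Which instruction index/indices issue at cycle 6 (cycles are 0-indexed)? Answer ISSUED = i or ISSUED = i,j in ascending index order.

  cy0 -> i0 (xor.ALU) RAW r5
  cy1 -> i1 (sub.ALU) WAW r2
  cy2 -> i2/i3 (sll.ALU/sll.ALU) 2-wide
  cy3 -> i4 (ld.MEM) no-port MEM/MEM
  cy4 -> i5 (ld.MEM) RAW+WAW r5
  cy5 -> i6 (add.ALU) RAW r5
  cy6 -> i7 (or.ALU) RAW r1
  cy7 -> i8/i9 (st.MEM/sub.ALU) 2-wide

ISSUED = 7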